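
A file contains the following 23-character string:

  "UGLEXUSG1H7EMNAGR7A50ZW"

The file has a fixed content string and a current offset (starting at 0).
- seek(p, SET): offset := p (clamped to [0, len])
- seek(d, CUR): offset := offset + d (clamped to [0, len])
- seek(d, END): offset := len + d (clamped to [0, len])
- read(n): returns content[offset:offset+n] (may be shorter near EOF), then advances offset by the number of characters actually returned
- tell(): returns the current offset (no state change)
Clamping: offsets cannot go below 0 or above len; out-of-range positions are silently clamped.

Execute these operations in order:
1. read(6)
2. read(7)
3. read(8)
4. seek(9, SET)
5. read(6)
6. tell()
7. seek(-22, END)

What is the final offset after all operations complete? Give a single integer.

Answer: 1

Derivation:
After 1 (read(6)): returned 'UGLEXU', offset=6
After 2 (read(7)): returned 'SG1H7EM', offset=13
After 3 (read(8)): returned 'NAGR7A50', offset=21
After 4 (seek(9, SET)): offset=9
After 5 (read(6)): returned 'H7EMNA', offset=15
After 6 (tell()): offset=15
After 7 (seek(-22, END)): offset=1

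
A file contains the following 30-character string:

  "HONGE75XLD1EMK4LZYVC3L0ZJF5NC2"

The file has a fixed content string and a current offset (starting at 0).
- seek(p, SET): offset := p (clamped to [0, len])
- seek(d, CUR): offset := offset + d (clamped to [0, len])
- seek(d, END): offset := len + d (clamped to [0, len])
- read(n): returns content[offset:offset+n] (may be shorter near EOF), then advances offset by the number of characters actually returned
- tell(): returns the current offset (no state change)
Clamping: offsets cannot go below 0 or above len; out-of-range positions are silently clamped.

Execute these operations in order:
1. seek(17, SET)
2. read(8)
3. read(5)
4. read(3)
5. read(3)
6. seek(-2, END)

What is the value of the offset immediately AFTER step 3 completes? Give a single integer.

Answer: 30

Derivation:
After 1 (seek(17, SET)): offset=17
After 2 (read(8)): returned 'YVC3L0ZJ', offset=25
After 3 (read(5)): returned 'F5NC2', offset=30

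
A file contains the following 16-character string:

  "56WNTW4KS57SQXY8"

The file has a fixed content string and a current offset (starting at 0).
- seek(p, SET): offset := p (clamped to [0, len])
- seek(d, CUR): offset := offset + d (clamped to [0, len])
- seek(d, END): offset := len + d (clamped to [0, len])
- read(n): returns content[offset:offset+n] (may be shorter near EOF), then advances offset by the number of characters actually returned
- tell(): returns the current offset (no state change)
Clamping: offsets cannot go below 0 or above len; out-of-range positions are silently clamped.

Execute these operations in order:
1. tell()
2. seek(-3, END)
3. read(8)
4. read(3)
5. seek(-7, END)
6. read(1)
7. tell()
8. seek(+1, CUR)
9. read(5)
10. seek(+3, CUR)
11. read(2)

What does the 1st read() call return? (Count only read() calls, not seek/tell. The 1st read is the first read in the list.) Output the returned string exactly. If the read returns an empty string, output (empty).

After 1 (tell()): offset=0
After 2 (seek(-3, END)): offset=13
After 3 (read(8)): returned 'XY8', offset=16
After 4 (read(3)): returned '', offset=16
After 5 (seek(-7, END)): offset=9
After 6 (read(1)): returned '5', offset=10
After 7 (tell()): offset=10
After 8 (seek(+1, CUR)): offset=11
After 9 (read(5)): returned 'SQXY8', offset=16
After 10 (seek(+3, CUR)): offset=16
After 11 (read(2)): returned '', offset=16

Answer: XY8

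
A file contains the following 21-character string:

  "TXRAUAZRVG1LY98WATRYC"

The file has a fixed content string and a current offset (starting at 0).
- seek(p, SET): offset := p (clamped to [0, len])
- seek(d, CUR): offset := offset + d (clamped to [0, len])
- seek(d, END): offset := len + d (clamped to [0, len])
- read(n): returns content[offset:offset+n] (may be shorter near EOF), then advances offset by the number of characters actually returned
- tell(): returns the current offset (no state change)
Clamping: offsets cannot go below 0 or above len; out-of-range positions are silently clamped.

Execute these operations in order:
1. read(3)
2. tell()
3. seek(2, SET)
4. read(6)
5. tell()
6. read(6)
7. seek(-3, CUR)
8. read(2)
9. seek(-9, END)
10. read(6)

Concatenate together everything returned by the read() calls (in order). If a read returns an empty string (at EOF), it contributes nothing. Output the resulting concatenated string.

After 1 (read(3)): returned 'TXR', offset=3
After 2 (tell()): offset=3
After 3 (seek(2, SET)): offset=2
After 4 (read(6)): returned 'RAUAZR', offset=8
After 5 (tell()): offset=8
After 6 (read(6)): returned 'VG1LY9', offset=14
After 7 (seek(-3, CUR)): offset=11
After 8 (read(2)): returned 'LY', offset=13
After 9 (seek(-9, END)): offset=12
After 10 (read(6)): returned 'Y98WAT', offset=18

Answer: TXRRAUAZRVG1LY9LYY98WAT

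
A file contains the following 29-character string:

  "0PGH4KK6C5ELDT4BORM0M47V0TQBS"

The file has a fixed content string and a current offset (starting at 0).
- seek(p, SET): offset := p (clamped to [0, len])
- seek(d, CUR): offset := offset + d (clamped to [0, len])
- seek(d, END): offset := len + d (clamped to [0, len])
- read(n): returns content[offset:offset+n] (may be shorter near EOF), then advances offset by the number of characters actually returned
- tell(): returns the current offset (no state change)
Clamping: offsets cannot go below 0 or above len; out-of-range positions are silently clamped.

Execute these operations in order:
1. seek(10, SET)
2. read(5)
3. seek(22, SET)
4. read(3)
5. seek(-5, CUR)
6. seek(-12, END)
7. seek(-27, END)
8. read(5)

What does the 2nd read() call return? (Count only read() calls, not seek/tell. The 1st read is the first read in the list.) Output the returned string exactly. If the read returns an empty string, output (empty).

Answer: 7V0

Derivation:
After 1 (seek(10, SET)): offset=10
After 2 (read(5)): returned 'ELDT4', offset=15
After 3 (seek(22, SET)): offset=22
After 4 (read(3)): returned '7V0', offset=25
After 5 (seek(-5, CUR)): offset=20
After 6 (seek(-12, END)): offset=17
After 7 (seek(-27, END)): offset=2
After 8 (read(5)): returned 'GH4KK', offset=7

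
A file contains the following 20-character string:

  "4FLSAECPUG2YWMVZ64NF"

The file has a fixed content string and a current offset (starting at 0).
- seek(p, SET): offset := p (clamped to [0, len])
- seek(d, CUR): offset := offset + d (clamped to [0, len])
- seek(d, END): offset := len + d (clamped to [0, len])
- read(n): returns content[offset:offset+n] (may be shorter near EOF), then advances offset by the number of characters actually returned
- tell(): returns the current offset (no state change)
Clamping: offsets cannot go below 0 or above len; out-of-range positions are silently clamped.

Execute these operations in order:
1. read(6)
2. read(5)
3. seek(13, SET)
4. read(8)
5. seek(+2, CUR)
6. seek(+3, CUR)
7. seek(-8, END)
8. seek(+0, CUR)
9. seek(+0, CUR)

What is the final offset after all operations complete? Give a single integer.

Answer: 12

Derivation:
After 1 (read(6)): returned '4FLSAE', offset=6
After 2 (read(5)): returned 'CPUG2', offset=11
After 3 (seek(13, SET)): offset=13
After 4 (read(8)): returned 'MVZ64NF', offset=20
After 5 (seek(+2, CUR)): offset=20
After 6 (seek(+3, CUR)): offset=20
After 7 (seek(-8, END)): offset=12
After 8 (seek(+0, CUR)): offset=12
After 9 (seek(+0, CUR)): offset=12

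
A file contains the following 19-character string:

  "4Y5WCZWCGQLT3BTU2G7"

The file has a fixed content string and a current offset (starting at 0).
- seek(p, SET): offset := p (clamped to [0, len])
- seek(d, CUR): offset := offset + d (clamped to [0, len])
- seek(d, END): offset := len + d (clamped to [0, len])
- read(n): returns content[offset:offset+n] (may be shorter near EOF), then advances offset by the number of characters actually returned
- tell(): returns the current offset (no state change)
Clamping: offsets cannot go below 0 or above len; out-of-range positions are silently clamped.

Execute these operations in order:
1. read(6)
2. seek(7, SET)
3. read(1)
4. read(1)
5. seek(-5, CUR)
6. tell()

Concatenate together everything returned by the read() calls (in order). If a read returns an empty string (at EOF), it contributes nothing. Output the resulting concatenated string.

Answer: 4Y5WCZCG

Derivation:
After 1 (read(6)): returned '4Y5WCZ', offset=6
After 2 (seek(7, SET)): offset=7
After 3 (read(1)): returned 'C', offset=8
After 4 (read(1)): returned 'G', offset=9
After 5 (seek(-5, CUR)): offset=4
After 6 (tell()): offset=4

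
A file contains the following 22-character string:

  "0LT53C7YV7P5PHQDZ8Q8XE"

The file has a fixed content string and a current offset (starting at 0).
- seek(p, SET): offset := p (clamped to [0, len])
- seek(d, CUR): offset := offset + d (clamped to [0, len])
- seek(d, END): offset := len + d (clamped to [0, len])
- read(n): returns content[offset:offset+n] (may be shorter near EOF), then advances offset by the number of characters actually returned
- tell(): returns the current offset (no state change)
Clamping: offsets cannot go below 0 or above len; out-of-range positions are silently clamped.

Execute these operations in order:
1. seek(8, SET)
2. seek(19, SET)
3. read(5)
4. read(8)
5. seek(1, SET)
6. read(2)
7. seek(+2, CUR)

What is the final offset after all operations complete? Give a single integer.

Answer: 5

Derivation:
After 1 (seek(8, SET)): offset=8
After 2 (seek(19, SET)): offset=19
After 3 (read(5)): returned '8XE', offset=22
After 4 (read(8)): returned '', offset=22
After 5 (seek(1, SET)): offset=1
After 6 (read(2)): returned 'LT', offset=3
After 7 (seek(+2, CUR)): offset=5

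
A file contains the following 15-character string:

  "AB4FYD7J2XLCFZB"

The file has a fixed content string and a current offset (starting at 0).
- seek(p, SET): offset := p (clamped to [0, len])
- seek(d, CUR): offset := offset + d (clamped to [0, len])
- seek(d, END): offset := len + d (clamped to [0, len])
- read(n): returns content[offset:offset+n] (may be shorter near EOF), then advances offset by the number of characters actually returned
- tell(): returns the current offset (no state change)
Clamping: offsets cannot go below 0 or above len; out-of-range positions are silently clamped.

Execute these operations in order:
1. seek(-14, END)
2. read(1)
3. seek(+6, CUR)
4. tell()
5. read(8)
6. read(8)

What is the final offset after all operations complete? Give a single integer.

Answer: 15

Derivation:
After 1 (seek(-14, END)): offset=1
After 2 (read(1)): returned 'B', offset=2
After 3 (seek(+6, CUR)): offset=8
After 4 (tell()): offset=8
After 5 (read(8)): returned '2XLCFZB', offset=15
After 6 (read(8)): returned '', offset=15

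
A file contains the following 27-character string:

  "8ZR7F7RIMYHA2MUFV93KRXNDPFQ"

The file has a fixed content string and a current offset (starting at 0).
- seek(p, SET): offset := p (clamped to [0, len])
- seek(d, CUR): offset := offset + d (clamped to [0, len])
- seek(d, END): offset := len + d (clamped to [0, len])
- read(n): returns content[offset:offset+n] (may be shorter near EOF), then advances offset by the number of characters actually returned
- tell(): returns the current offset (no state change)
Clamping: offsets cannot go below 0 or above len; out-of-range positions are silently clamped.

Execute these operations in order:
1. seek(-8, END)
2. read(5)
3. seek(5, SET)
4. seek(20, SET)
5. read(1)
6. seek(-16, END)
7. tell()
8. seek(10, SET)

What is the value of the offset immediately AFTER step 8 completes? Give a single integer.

After 1 (seek(-8, END)): offset=19
After 2 (read(5)): returned 'KRXND', offset=24
After 3 (seek(5, SET)): offset=5
After 4 (seek(20, SET)): offset=20
After 5 (read(1)): returned 'R', offset=21
After 6 (seek(-16, END)): offset=11
After 7 (tell()): offset=11
After 8 (seek(10, SET)): offset=10

Answer: 10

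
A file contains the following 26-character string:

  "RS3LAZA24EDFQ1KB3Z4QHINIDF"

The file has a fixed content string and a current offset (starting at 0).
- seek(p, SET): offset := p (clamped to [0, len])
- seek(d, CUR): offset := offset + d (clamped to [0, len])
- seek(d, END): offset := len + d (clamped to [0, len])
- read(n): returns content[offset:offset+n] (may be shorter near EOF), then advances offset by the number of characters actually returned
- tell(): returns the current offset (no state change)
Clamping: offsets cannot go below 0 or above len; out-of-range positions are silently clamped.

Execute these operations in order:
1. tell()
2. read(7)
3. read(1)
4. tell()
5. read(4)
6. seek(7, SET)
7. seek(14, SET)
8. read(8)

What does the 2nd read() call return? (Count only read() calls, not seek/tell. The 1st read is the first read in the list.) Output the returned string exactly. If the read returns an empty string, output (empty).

Answer: 2

Derivation:
After 1 (tell()): offset=0
After 2 (read(7)): returned 'RS3LAZA', offset=7
After 3 (read(1)): returned '2', offset=8
After 4 (tell()): offset=8
After 5 (read(4)): returned '4EDF', offset=12
After 6 (seek(7, SET)): offset=7
After 7 (seek(14, SET)): offset=14
After 8 (read(8)): returned 'KB3Z4QHI', offset=22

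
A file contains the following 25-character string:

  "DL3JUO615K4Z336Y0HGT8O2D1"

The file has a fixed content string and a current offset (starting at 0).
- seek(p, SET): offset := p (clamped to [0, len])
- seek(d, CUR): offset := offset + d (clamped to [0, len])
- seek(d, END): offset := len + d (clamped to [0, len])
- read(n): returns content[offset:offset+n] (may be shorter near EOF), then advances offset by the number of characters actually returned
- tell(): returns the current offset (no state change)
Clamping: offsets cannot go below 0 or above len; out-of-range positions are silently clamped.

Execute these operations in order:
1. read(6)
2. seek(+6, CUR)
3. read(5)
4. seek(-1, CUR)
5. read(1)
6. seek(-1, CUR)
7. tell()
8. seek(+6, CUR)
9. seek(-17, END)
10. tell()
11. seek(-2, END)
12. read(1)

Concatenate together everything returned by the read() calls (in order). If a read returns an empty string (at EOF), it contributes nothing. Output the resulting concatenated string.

After 1 (read(6)): returned 'DL3JUO', offset=6
After 2 (seek(+6, CUR)): offset=12
After 3 (read(5)): returned '336Y0', offset=17
After 4 (seek(-1, CUR)): offset=16
After 5 (read(1)): returned '0', offset=17
After 6 (seek(-1, CUR)): offset=16
After 7 (tell()): offset=16
After 8 (seek(+6, CUR)): offset=22
After 9 (seek(-17, END)): offset=8
After 10 (tell()): offset=8
After 11 (seek(-2, END)): offset=23
After 12 (read(1)): returned 'D', offset=24

Answer: DL3JUO336Y00D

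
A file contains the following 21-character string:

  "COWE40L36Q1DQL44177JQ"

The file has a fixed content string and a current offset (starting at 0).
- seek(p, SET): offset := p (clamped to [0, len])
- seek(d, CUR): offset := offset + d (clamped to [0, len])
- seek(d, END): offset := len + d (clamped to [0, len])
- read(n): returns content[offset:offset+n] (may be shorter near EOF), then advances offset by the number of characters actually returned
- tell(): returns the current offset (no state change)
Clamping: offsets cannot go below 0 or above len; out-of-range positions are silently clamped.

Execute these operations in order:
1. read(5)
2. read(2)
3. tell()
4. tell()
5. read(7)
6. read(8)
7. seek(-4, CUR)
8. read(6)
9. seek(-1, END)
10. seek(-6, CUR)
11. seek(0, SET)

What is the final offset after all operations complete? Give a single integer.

Answer: 0

Derivation:
After 1 (read(5)): returned 'COWE4', offset=5
After 2 (read(2)): returned '0L', offset=7
After 3 (tell()): offset=7
After 4 (tell()): offset=7
After 5 (read(7)): returned '36Q1DQL', offset=14
After 6 (read(8)): returned '44177JQ', offset=21
After 7 (seek(-4, CUR)): offset=17
After 8 (read(6)): returned '77JQ', offset=21
After 9 (seek(-1, END)): offset=20
After 10 (seek(-6, CUR)): offset=14
After 11 (seek(0, SET)): offset=0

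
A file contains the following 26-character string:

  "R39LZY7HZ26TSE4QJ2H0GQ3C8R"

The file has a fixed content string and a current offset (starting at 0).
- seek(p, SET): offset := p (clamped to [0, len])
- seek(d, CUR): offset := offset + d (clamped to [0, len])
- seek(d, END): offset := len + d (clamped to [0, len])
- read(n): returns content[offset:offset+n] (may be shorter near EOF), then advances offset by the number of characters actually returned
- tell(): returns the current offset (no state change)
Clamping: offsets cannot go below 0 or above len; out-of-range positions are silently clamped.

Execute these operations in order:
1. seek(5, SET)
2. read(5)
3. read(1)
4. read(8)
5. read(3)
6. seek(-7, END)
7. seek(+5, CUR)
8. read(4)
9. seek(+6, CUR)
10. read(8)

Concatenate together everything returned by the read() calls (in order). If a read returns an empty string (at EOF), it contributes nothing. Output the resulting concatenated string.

After 1 (seek(5, SET)): offset=5
After 2 (read(5)): returned 'Y7HZ2', offset=10
After 3 (read(1)): returned '6', offset=11
After 4 (read(8)): returned 'TSE4QJ2H', offset=19
After 5 (read(3)): returned '0GQ', offset=22
After 6 (seek(-7, END)): offset=19
After 7 (seek(+5, CUR)): offset=24
After 8 (read(4)): returned '8R', offset=26
After 9 (seek(+6, CUR)): offset=26
After 10 (read(8)): returned '', offset=26

Answer: Y7HZ26TSE4QJ2H0GQ8R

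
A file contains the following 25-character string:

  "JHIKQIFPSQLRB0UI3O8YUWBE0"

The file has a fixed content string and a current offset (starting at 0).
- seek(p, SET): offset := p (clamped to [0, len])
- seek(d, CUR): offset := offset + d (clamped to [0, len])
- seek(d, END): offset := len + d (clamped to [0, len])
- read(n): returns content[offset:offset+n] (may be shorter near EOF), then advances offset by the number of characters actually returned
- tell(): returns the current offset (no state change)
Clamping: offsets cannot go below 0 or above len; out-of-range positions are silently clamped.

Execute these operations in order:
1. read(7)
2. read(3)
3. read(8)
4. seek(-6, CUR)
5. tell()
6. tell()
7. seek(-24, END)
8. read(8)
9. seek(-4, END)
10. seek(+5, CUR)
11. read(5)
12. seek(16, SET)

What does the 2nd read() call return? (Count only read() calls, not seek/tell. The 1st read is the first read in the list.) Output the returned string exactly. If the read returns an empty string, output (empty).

Answer: PSQ

Derivation:
After 1 (read(7)): returned 'JHIKQIF', offset=7
After 2 (read(3)): returned 'PSQ', offset=10
After 3 (read(8)): returned 'LRB0UI3O', offset=18
After 4 (seek(-6, CUR)): offset=12
After 5 (tell()): offset=12
After 6 (tell()): offset=12
After 7 (seek(-24, END)): offset=1
After 8 (read(8)): returned 'HIKQIFPS', offset=9
After 9 (seek(-4, END)): offset=21
After 10 (seek(+5, CUR)): offset=25
After 11 (read(5)): returned '', offset=25
After 12 (seek(16, SET)): offset=16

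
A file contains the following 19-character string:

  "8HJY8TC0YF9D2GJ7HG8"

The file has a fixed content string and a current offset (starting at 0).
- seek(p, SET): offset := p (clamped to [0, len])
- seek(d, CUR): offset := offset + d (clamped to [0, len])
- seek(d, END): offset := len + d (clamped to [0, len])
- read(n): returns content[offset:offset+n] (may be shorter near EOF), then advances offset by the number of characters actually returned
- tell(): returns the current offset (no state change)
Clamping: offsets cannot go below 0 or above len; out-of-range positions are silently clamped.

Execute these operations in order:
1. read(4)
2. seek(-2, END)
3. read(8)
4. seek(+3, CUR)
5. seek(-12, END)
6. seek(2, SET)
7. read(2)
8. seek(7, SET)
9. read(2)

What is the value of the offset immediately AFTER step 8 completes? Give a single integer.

After 1 (read(4)): returned '8HJY', offset=4
After 2 (seek(-2, END)): offset=17
After 3 (read(8)): returned 'G8', offset=19
After 4 (seek(+3, CUR)): offset=19
After 5 (seek(-12, END)): offset=7
After 6 (seek(2, SET)): offset=2
After 7 (read(2)): returned 'JY', offset=4
After 8 (seek(7, SET)): offset=7

Answer: 7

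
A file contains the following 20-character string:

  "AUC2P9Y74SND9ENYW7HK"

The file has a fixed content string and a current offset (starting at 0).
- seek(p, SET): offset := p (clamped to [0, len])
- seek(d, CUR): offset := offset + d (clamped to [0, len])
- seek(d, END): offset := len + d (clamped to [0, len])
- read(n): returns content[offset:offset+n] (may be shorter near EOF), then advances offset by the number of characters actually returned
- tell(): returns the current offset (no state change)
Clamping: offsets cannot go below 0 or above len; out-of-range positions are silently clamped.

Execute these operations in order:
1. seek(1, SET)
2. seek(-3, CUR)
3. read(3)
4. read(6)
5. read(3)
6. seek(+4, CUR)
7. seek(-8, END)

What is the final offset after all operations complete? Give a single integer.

After 1 (seek(1, SET)): offset=1
After 2 (seek(-3, CUR)): offset=0
After 3 (read(3)): returned 'AUC', offset=3
After 4 (read(6)): returned '2P9Y74', offset=9
After 5 (read(3)): returned 'SND', offset=12
After 6 (seek(+4, CUR)): offset=16
After 7 (seek(-8, END)): offset=12

Answer: 12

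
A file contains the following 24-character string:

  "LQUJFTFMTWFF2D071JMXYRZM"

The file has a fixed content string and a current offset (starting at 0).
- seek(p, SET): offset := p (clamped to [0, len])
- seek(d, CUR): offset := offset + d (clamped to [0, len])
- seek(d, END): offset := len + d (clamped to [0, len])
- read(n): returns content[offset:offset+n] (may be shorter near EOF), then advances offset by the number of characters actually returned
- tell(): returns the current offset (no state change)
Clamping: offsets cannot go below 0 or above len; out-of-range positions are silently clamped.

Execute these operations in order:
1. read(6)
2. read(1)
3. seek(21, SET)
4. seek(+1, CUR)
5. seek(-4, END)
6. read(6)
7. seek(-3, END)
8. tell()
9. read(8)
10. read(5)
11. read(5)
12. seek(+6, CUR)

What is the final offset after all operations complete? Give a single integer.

Answer: 24

Derivation:
After 1 (read(6)): returned 'LQUJFT', offset=6
After 2 (read(1)): returned 'F', offset=7
After 3 (seek(21, SET)): offset=21
After 4 (seek(+1, CUR)): offset=22
After 5 (seek(-4, END)): offset=20
After 6 (read(6)): returned 'YRZM', offset=24
After 7 (seek(-3, END)): offset=21
After 8 (tell()): offset=21
After 9 (read(8)): returned 'RZM', offset=24
After 10 (read(5)): returned '', offset=24
After 11 (read(5)): returned '', offset=24
After 12 (seek(+6, CUR)): offset=24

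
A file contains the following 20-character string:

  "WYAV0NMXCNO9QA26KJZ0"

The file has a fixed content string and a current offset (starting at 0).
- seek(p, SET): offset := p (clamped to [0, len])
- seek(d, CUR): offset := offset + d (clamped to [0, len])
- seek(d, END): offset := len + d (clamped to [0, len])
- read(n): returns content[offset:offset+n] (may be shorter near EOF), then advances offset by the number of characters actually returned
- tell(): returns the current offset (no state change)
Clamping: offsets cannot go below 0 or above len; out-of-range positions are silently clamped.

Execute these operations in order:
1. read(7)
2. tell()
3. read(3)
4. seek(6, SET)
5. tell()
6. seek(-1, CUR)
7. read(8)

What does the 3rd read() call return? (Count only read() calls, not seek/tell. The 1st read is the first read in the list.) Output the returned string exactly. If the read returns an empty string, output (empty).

Answer: NMXCNO9Q

Derivation:
After 1 (read(7)): returned 'WYAV0NM', offset=7
After 2 (tell()): offset=7
After 3 (read(3)): returned 'XCN', offset=10
After 4 (seek(6, SET)): offset=6
After 5 (tell()): offset=6
After 6 (seek(-1, CUR)): offset=5
After 7 (read(8)): returned 'NMXCNO9Q', offset=13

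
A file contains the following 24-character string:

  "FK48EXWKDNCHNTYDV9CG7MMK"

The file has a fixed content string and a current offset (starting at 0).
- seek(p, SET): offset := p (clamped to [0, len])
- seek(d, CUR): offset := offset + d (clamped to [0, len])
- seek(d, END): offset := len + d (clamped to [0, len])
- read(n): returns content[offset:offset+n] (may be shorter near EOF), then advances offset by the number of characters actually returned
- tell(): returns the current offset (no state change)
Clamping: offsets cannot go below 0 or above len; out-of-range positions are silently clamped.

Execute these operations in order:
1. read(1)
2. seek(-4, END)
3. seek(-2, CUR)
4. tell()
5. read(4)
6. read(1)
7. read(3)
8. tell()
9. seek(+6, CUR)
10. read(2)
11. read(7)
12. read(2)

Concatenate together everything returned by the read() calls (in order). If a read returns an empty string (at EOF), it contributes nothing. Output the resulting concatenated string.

Answer: FCG7MMK

Derivation:
After 1 (read(1)): returned 'F', offset=1
After 2 (seek(-4, END)): offset=20
After 3 (seek(-2, CUR)): offset=18
After 4 (tell()): offset=18
After 5 (read(4)): returned 'CG7M', offset=22
After 6 (read(1)): returned 'M', offset=23
After 7 (read(3)): returned 'K', offset=24
After 8 (tell()): offset=24
After 9 (seek(+6, CUR)): offset=24
After 10 (read(2)): returned '', offset=24
After 11 (read(7)): returned '', offset=24
After 12 (read(2)): returned '', offset=24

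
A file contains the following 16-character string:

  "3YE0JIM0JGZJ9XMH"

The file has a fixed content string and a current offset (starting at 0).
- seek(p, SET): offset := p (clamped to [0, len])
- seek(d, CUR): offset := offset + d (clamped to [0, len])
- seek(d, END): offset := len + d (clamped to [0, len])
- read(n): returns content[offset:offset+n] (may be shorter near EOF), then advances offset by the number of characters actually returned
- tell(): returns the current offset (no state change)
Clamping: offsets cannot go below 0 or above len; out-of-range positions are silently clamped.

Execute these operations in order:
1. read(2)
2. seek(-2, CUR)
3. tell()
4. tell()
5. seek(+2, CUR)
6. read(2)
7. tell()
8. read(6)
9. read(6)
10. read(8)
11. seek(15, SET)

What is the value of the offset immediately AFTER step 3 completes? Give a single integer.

Answer: 0

Derivation:
After 1 (read(2)): returned '3Y', offset=2
After 2 (seek(-2, CUR)): offset=0
After 3 (tell()): offset=0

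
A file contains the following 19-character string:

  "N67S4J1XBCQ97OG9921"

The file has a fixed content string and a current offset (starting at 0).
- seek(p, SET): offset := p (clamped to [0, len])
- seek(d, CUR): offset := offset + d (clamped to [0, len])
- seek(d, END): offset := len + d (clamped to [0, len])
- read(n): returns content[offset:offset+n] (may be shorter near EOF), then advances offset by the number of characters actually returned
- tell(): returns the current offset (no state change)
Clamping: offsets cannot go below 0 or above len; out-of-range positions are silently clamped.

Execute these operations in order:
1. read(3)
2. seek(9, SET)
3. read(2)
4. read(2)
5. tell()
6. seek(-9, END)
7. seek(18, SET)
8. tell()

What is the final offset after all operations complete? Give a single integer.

After 1 (read(3)): returned 'N67', offset=3
After 2 (seek(9, SET)): offset=9
After 3 (read(2)): returned 'CQ', offset=11
After 4 (read(2)): returned '97', offset=13
After 5 (tell()): offset=13
After 6 (seek(-9, END)): offset=10
After 7 (seek(18, SET)): offset=18
After 8 (tell()): offset=18

Answer: 18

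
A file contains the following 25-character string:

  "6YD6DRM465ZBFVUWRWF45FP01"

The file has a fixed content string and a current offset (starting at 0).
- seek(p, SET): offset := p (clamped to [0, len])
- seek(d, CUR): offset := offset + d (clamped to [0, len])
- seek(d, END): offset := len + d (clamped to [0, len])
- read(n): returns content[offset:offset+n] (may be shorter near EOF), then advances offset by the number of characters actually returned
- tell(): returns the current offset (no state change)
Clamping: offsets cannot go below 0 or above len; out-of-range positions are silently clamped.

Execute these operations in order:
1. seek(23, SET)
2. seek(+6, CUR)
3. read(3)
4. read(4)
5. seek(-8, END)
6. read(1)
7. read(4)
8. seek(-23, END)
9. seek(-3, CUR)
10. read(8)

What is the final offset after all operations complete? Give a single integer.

Answer: 8

Derivation:
After 1 (seek(23, SET)): offset=23
After 2 (seek(+6, CUR)): offset=25
After 3 (read(3)): returned '', offset=25
After 4 (read(4)): returned '', offset=25
After 5 (seek(-8, END)): offset=17
After 6 (read(1)): returned 'W', offset=18
After 7 (read(4)): returned 'F45F', offset=22
After 8 (seek(-23, END)): offset=2
After 9 (seek(-3, CUR)): offset=0
After 10 (read(8)): returned '6YD6DRM4', offset=8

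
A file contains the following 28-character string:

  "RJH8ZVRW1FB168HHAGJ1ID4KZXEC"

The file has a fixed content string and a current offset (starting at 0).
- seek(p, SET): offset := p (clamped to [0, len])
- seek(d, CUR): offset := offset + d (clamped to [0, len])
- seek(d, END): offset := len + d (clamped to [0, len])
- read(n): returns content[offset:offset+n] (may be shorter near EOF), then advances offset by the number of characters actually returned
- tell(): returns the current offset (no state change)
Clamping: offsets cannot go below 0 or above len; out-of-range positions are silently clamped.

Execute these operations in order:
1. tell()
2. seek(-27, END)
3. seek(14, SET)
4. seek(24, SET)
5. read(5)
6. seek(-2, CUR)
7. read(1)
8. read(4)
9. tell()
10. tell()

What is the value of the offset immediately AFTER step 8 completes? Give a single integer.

After 1 (tell()): offset=0
After 2 (seek(-27, END)): offset=1
After 3 (seek(14, SET)): offset=14
After 4 (seek(24, SET)): offset=24
After 5 (read(5)): returned 'ZXEC', offset=28
After 6 (seek(-2, CUR)): offset=26
After 7 (read(1)): returned 'E', offset=27
After 8 (read(4)): returned 'C', offset=28

Answer: 28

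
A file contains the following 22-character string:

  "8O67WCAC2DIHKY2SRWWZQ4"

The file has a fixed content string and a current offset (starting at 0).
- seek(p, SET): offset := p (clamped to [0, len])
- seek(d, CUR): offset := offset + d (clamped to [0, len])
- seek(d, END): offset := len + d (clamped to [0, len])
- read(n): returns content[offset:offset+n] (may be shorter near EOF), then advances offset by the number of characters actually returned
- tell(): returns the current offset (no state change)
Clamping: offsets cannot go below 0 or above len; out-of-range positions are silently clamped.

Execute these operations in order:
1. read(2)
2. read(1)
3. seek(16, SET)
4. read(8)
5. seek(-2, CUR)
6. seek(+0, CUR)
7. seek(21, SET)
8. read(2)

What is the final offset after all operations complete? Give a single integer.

Answer: 22

Derivation:
After 1 (read(2)): returned '8O', offset=2
After 2 (read(1)): returned '6', offset=3
After 3 (seek(16, SET)): offset=16
After 4 (read(8)): returned 'RWWZQ4', offset=22
After 5 (seek(-2, CUR)): offset=20
After 6 (seek(+0, CUR)): offset=20
After 7 (seek(21, SET)): offset=21
After 8 (read(2)): returned '4', offset=22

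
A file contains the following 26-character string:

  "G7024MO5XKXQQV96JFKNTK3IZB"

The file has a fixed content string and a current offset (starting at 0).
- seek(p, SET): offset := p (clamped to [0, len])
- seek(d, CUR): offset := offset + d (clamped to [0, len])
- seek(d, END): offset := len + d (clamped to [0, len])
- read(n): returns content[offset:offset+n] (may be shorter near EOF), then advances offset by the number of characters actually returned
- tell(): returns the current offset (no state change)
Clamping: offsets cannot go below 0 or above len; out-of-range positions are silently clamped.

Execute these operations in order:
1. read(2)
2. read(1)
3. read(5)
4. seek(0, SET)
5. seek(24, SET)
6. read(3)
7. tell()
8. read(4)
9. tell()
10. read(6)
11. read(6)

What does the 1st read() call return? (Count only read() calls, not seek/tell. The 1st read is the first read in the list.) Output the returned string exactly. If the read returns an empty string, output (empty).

After 1 (read(2)): returned 'G7', offset=2
After 2 (read(1)): returned '0', offset=3
After 3 (read(5)): returned '24MO5', offset=8
After 4 (seek(0, SET)): offset=0
After 5 (seek(24, SET)): offset=24
After 6 (read(3)): returned 'ZB', offset=26
After 7 (tell()): offset=26
After 8 (read(4)): returned '', offset=26
After 9 (tell()): offset=26
After 10 (read(6)): returned '', offset=26
After 11 (read(6)): returned '', offset=26

Answer: G7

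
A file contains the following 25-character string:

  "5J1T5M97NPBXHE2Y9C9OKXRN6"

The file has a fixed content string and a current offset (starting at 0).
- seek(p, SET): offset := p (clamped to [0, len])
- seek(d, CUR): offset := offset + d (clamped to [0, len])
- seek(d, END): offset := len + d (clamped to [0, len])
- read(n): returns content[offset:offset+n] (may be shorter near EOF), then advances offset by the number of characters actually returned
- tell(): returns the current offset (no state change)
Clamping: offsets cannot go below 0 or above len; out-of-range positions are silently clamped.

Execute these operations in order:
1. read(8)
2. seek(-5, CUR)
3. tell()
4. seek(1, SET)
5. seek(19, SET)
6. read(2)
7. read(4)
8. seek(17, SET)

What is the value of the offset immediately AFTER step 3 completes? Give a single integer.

After 1 (read(8)): returned '5J1T5M97', offset=8
After 2 (seek(-5, CUR)): offset=3
After 3 (tell()): offset=3

Answer: 3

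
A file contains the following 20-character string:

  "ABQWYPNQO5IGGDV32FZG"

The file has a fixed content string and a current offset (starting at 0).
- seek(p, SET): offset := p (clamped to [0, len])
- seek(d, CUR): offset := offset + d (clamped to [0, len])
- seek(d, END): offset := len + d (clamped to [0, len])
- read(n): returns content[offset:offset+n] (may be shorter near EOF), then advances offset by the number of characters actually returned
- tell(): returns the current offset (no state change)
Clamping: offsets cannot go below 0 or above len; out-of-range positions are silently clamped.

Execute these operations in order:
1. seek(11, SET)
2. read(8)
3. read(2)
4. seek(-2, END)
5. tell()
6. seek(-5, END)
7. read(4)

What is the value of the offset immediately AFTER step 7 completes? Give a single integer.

Answer: 19

Derivation:
After 1 (seek(11, SET)): offset=11
After 2 (read(8)): returned 'GGDV32FZ', offset=19
After 3 (read(2)): returned 'G', offset=20
After 4 (seek(-2, END)): offset=18
After 5 (tell()): offset=18
After 6 (seek(-5, END)): offset=15
After 7 (read(4)): returned '32FZ', offset=19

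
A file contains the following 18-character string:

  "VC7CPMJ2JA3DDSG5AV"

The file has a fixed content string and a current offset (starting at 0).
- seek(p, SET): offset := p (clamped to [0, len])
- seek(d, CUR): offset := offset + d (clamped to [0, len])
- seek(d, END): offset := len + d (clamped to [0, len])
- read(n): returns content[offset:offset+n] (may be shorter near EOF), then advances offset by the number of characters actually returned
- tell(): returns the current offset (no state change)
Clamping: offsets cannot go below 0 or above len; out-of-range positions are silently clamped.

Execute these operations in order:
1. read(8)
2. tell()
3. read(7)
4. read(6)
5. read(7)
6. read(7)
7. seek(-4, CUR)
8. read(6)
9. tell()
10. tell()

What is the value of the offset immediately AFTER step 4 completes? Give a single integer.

Answer: 18

Derivation:
After 1 (read(8)): returned 'VC7CPMJ2', offset=8
After 2 (tell()): offset=8
After 3 (read(7)): returned 'JA3DDSG', offset=15
After 4 (read(6)): returned '5AV', offset=18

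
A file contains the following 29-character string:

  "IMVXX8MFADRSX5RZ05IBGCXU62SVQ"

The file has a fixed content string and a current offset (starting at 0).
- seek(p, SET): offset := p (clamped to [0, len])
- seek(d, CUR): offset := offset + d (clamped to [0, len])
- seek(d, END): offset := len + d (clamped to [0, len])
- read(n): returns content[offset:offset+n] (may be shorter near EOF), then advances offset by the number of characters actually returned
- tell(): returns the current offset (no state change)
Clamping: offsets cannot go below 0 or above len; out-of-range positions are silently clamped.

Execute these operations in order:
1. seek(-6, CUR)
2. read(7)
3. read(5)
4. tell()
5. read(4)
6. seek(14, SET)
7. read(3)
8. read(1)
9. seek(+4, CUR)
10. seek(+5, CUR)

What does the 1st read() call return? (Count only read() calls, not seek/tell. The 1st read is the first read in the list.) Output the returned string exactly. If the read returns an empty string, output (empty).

Answer: IMVXX8M

Derivation:
After 1 (seek(-6, CUR)): offset=0
After 2 (read(7)): returned 'IMVXX8M', offset=7
After 3 (read(5)): returned 'FADRS', offset=12
After 4 (tell()): offset=12
After 5 (read(4)): returned 'X5RZ', offset=16
After 6 (seek(14, SET)): offset=14
After 7 (read(3)): returned 'RZ0', offset=17
After 8 (read(1)): returned '5', offset=18
After 9 (seek(+4, CUR)): offset=22
After 10 (seek(+5, CUR)): offset=27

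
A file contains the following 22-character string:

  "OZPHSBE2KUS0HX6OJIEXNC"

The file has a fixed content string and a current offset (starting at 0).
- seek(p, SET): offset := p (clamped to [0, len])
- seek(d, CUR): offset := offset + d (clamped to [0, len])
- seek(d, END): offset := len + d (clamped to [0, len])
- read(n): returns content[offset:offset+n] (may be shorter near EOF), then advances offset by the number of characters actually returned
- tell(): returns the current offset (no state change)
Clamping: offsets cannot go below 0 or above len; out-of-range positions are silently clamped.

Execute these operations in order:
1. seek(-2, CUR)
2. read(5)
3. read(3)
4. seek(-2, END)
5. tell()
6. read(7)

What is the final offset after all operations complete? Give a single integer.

After 1 (seek(-2, CUR)): offset=0
After 2 (read(5)): returned 'OZPHS', offset=5
After 3 (read(3)): returned 'BE2', offset=8
After 4 (seek(-2, END)): offset=20
After 5 (tell()): offset=20
After 6 (read(7)): returned 'NC', offset=22

Answer: 22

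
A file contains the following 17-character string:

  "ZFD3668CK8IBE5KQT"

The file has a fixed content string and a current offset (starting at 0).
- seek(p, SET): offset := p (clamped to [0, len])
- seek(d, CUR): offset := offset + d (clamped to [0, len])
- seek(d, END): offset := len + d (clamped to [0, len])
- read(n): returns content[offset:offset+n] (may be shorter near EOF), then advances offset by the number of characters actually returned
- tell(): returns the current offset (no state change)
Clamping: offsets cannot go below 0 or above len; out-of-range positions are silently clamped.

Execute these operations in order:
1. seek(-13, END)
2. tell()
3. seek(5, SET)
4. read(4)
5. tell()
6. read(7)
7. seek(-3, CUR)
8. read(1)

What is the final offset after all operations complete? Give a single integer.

After 1 (seek(-13, END)): offset=4
After 2 (tell()): offset=4
After 3 (seek(5, SET)): offset=5
After 4 (read(4)): returned '68CK', offset=9
After 5 (tell()): offset=9
After 6 (read(7)): returned '8IBE5KQ', offset=16
After 7 (seek(-3, CUR)): offset=13
After 8 (read(1)): returned '5', offset=14

Answer: 14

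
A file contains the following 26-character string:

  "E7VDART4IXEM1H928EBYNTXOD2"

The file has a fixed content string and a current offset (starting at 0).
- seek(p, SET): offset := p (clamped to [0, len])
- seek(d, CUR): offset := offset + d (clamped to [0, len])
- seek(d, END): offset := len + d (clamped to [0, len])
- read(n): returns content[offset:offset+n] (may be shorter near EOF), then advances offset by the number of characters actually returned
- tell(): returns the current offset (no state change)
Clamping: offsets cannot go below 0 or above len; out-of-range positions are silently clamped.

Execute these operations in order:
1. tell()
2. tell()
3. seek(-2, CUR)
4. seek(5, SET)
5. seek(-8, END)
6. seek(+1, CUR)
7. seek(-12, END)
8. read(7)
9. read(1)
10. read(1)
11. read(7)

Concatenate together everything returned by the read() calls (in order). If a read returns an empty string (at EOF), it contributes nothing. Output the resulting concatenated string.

Answer: 928EBYNTXOD2

Derivation:
After 1 (tell()): offset=0
After 2 (tell()): offset=0
After 3 (seek(-2, CUR)): offset=0
After 4 (seek(5, SET)): offset=5
After 5 (seek(-8, END)): offset=18
After 6 (seek(+1, CUR)): offset=19
After 7 (seek(-12, END)): offset=14
After 8 (read(7)): returned '928EBYN', offset=21
After 9 (read(1)): returned 'T', offset=22
After 10 (read(1)): returned 'X', offset=23
After 11 (read(7)): returned 'OD2', offset=26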